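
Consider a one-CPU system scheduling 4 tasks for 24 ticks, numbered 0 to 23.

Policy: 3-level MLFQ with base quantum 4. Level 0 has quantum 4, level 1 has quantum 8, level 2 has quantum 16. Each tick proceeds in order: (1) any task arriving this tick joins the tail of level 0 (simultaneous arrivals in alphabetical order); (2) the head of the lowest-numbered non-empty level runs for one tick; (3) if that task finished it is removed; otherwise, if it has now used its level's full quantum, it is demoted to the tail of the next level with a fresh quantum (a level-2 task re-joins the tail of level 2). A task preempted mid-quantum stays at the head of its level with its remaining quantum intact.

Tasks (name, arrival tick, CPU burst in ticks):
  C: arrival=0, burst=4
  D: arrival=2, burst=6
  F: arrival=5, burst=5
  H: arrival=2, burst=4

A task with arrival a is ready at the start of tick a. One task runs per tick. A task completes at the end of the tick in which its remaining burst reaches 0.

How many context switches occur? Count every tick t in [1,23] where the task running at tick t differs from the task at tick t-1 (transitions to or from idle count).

context switches = 6

t=0: L0/L1/L2 = C/-/- → run C
t=1: L0/L1/L2 = C/-/- → run C
t=2: L0/L1/L2 = CDH/-/- → run C
t=3: L0/L1/L2 = CDH/-/- → run C
t=4: L0/L1/L2 = DH/-/- → run D
t=5: L0/L1/L2 = DHF/-/- → run D
t=6: L0/L1/L2 = DHF/-/- → run D
t=7: L0/L1/L2 = DHF/-/- → run D
t=8: L0/L1/L2 = HF/D/- → run H
t=9: L0/L1/L2 = HF/D/- → run H
t=10: L0/L1/L2 = HF/D/- → run H
t=11: L0/L1/L2 = HF/D/- → run H
t=12: L0/L1/L2 = F/D/- → run F
t=13: L0/L1/L2 = F/D/- → run F
t=14: L0/L1/L2 = F/D/- → run F
t=15: L0/L1/L2 = F/D/- → run F
t=16: L0/L1/L2 = -/DF/- → run D
t=17: L0/L1/L2 = -/DF/- → run D
t=18: L0/L1/L2 = -/F/- → run F
t=19: (idle)
t=20: (idle)
t=21: (idle)
t=22: (idle)
t=23: (idle)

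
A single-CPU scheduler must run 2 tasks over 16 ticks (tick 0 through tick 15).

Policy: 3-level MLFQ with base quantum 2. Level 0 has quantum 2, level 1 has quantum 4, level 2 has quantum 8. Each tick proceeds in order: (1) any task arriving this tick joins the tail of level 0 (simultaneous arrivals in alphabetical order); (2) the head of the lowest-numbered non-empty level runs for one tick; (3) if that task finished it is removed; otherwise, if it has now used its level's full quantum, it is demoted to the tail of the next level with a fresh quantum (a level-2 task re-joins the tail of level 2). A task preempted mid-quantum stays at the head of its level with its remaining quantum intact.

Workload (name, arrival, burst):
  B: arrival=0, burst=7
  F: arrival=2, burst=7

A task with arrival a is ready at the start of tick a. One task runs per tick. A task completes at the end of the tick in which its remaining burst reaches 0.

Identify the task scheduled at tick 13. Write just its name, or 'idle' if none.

running at tick 13 = F

t=0: L0/L1/L2 = B/-/- → run B
t=1: L0/L1/L2 = B/-/- → run B
t=2: L0/L1/L2 = F/B/- → run F
t=3: L0/L1/L2 = F/B/- → run F
t=4: L0/L1/L2 = -/BF/- → run B
t=5: L0/L1/L2 = -/BF/- → run B
t=6: L0/L1/L2 = -/BF/- → run B
t=7: L0/L1/L2 = -/BF/- → run B
t=8: L0/L1/L2 = -/F/B → run F
t=9: L0/L1/L2 = -/F/B → run F
t=10: L0/L1/L2 = -/F/B → run F
t=11: L0/L1/L2 = -/F/B → run F
t=12: L0/L1/L2 = -/-/BF → run B
t=13: L0/L1/L2 = -/-/F → run F
t=14: (idle)
t=15: (idle)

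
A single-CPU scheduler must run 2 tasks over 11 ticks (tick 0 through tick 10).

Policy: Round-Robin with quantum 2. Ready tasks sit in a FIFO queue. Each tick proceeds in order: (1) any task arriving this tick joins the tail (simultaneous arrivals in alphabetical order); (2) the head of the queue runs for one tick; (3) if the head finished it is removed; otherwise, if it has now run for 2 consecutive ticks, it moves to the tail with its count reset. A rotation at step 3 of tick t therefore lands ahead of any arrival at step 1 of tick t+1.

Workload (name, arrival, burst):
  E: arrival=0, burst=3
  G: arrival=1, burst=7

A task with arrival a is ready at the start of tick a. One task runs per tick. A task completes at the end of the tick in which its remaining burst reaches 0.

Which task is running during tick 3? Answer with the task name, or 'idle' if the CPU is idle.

running at tick 3 = G

t=0: queue=[E] q_used=0 → run E
t=1: queue=[E,G] q_used=1 → run E
t=2: queue=[G,E] q_used=0 → run G
t=3: queue=[G,E] q_used=1 → run G
t=4: queue=[E,G] q_used=0 → run E
t=5: queue=[G] q_used=0 → run G
t=6: queue=[G] q_used=1 → run G
t=7: queue=[G] q_used=0 → run G
t=8: queue=[G] q_used=1 → run G
t=9: queue=[G] q_used=0 → run G
t=10: (idle)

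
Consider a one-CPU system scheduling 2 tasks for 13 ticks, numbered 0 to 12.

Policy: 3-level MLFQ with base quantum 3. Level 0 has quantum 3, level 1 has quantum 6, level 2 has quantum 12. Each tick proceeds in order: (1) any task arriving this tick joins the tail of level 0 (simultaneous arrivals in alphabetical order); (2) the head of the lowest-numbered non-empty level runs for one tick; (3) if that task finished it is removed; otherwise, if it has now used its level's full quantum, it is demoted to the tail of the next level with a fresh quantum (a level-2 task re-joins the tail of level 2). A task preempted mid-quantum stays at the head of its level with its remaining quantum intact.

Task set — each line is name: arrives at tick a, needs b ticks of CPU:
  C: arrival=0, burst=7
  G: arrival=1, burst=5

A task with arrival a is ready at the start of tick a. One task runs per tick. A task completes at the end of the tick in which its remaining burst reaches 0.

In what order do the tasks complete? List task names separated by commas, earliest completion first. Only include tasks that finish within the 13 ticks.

completion order = C, G

t=0: L0/L1/L2 = C/-/- → run C
t=1: L0/L1/L2 = CG/-/- → run C
t=2: L0/L1/L2 = CG/-/- → run C
t=3: L0/L1/L2 = G/C/- → run G
t=4: L0/L1/L2 = G/C/- → run G
t=5: L0/L1/L2 = G/C/- → run G
t=6: L0/L1/L2 = -/CG/- → run C
t=7: L0/L1/L2 = -/CG/- → run C
t=8: L0/L1/L2 = -/CG/- → run C
t=9: L0/L1/L2 = -/CG/- → run C
t=10: L0/L1/L2 = -/G/- → run G
t=11: L0/L1/L2 = -/G/- → run G
t=12: (idle)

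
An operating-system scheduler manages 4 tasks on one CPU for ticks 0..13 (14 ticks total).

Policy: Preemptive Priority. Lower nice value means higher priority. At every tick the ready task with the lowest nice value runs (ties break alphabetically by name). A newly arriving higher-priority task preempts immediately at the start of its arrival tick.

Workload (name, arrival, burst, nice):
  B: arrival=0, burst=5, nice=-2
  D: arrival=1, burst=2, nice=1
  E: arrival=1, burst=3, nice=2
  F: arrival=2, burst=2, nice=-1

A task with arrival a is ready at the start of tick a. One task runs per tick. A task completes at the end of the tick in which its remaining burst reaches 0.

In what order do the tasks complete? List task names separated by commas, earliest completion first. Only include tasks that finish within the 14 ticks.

completion order = B, F, D, E

t=0: ready={B} → run B
t=1: ready={B,D,E} → run B
t=2: ready={B,D,E,F} → run B
t=3: ready={B,D,E,F} → run B
t=4: ready={B,D,E,F} → run B
t=5: ready={D,E,F} → run F
t=6: ready={D,E,F} → run F
t=7: ready={D,E} → run D
t=8: ready={D,E} → run D
t=9: ready={E} → run E
t=10: ready={E} → run E
t=11: ready={E} → run E
t=12: (idle)
t=13: (idle)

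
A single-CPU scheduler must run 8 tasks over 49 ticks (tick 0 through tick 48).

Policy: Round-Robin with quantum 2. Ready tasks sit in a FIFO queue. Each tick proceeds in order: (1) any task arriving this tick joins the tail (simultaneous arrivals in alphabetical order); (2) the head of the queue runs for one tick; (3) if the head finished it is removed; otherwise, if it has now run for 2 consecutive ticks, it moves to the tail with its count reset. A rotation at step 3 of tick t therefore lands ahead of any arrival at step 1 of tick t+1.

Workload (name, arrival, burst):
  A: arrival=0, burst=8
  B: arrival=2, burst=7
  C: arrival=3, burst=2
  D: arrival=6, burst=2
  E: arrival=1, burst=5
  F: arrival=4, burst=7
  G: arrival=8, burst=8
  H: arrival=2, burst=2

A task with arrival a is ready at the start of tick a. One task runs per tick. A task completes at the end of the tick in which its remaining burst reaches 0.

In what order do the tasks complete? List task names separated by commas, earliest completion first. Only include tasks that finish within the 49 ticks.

completion order = H, C, D, E, A, B, F, G

t=0: queue=[A] q_used=0 → run A
t=1: queue=[A,E] q_used=1 → run A
t=2: queue=[E,A,B,H] q_used=0 → run E
t=3: queue=[E,A,B,H,C] q_used=1 → run E
t=4: queue=[A,B,H,C,E,F] q_used=0 → run A
t=5: queue=[A,B,H,C,E,F] q_used=1 → run A
t=6: queue=[B,H,C,E,F,A,D] q_used=0 → run B
t=7: queue=[B,H,C,E,F,A,D] q_used=1 → run B
t=8: queue=[H,C,E,F,A,D,B,G] q_used=0 → run H
t=9: queue=[H,C,E,F,A,D,B,G] q_used=1 → run H
t=10: queue=[C,E,F,A,D,B,G] q_used=0 → run C
t=11: queue=[C,E,F,A,D,B,G] q_used=1 → run C
t=12: queue=[E,F,A,D,B,G] q_used=0 → run E
t=13: queue=[E,F,A,D,B,G] q_used=1 → run E
t=14: queue=[F,A,D,B,G,E] q_used=0 → run F
t=15: queue=[F,A,D,B,G,E] q_used=1 → run F
t=16: queue=[A,D,B,G,E,F] q_used=0 → run A
t=17: queue=[A,D,B,G,E,F] q_used=1 → run A
t=18: queue=[D,B,G,E,F,A] q_used=0 → run D
t=19: queue=[D,B,G,E,F,A] q_used=1 → run D
t=20: queue=[B,G,E,F,A] q_used=0 → run B
t=21: queue=[B,G,E,F,A] q_used=1 → run B
t=22: queue=[G,E,F,A,B] q_used=0 → run G
t=23: queue=[G,E,F,A,B] q_used=1 → run G
t=24: queue=[E,F,A,B,G] q_used=0 → run E
t=25: queue=[F,A,B,G] q_used=0 → run F
t=26: queue=[F,A,B,G] q_used=1 → run F
t=27: queue=[A,B,G,F] q_used=0 → run A
t=28: queue=[A,B,G,F] q_used=1 → run A
t=29: queue=[B,G,F] q_used=0 → run B
t=30: queue=[B,G,F] q_used=1 → run B
t=31: queue=[G,F,B] q_used=0 → run G
t=32: queue=[G,F,B] q_used=1 → run G
t=33: queue=[F,B,G] q_used=0 → run F
t=34: queue=[F,B,G] q_used=1 → run F
t=35: queue=[B,G,F] q_used=0 → run B
t=36: queue=[G,F] q_used=0 → run G
t=37: queue=[G,F] q_used=1 → run G
t=38: queue=[F,G] q_used=0 → run F
t=39: queue=[G] q_used=0 → run G
t=40: queue=[G] q_used=1 → run G
t=41: (idle)
t=42: (idle)
t=43: (idle)
t=44: (idle)
t=45: (idle)
t=46: (idle)
t=47: (idle)
t=48: (idle)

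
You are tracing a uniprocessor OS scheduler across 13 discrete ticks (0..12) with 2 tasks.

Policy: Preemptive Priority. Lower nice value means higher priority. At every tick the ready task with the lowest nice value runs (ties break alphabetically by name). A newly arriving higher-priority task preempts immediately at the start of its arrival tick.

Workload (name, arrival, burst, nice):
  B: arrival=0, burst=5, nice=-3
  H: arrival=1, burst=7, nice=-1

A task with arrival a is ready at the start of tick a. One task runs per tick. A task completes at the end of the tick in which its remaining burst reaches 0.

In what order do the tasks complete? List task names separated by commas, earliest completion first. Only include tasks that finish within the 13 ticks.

t=0: ready={B} → run B
t=1: ready={B,H} → run B
t=2: ready={B,H} → run B
t=3: ready={B,H} → run B
t=4: ready={B,H} → run B
t=5: ready={H} → run H
t=6: ready={H} → run H
t=7: ready={H} → run H
t=8: ready={H} → run H
t=9: ready={H} → run H
t=10: ready={H} → run H
t=11: ready={H} → run H
t=12: (idle)

completion order = B, H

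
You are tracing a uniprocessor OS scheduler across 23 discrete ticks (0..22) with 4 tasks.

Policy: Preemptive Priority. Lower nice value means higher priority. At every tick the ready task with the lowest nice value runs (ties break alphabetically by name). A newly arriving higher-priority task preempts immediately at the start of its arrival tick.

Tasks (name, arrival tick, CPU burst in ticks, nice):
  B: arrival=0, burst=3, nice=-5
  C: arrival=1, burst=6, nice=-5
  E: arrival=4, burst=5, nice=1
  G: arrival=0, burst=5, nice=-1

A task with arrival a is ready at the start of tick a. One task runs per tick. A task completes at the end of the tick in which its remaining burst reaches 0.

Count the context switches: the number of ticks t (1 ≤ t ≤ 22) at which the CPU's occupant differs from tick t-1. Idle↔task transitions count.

context switches = 4

t=0: ready={B,G} → run B
t=1: ready={B,C,G} → run B
t=2: ready={B,C,G} → run B
t=3: ready={C,G} → run C
t=4: ready={C,E,G} → run C
t=5: ready={C,E,G} → run C
t=6: ready={C,E,G} → run C
t=7: ready={C,E,G} → run C
t=8: ready={C,E,G} → run C
t=9: ready={E,G} → run G
t=10: ready={E,G} → run G
t=11: ready={E,G} → run G
t=12: ready={E,G} → run G
t=13: ready={E,G} → run G
t=14: ready={E} → run E
t=15: ready={E} → run E
t=16: ready={E} → run E
t=17: ready={E} → run E
t=18: ready={E} → run E
t=19: (idle)
t=20: (idle)
t=21: (idle)
t=22: (idle)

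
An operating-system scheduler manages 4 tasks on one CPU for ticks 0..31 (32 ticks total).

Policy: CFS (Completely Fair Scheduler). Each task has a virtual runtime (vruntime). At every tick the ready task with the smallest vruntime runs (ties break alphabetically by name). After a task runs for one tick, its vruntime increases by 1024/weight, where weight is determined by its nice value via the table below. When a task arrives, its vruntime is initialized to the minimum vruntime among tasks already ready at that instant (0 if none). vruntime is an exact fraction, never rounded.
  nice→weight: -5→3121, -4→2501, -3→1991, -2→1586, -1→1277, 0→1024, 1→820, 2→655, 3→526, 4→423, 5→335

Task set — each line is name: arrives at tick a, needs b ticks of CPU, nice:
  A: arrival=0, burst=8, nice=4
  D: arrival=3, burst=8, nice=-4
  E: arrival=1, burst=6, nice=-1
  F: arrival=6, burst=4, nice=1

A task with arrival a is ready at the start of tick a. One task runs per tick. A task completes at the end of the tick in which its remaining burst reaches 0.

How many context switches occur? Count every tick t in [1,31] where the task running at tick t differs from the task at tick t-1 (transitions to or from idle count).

t=0: vr[A=0] → run A
t=1: vr[A=1024/423 E=1024/423] → run A
t=2: vr[A=2048/423 E=1024/423] → run E
t=3: vr[A=2048/423 D=1740800/540171 E=1740800/540171] → run D
t=4: vr[A=2048/423 D=4906875904/1350967671 E=1740800/540171] → run E
t=5: vr[A=2048/423 D=4906875904/1350967671 E=2173952/540171] → run D
t=6: vr[A=2048/423 D=5460011008/1350967671 E=2173952/540171 F=2173952/540171] → run E
t=7: vr[A=2048/423 D=5460011008/1350967671 E=2607104/540171 F=2173952/540171] → run F
t=8: vr[A=2048/423 D=5460011008/1350967671 E=2607104/540171 F=583943936/110735055] → run D
t=9: vr[A=2048/423 D=6013146112/1350967671 E=2607104/540171 F=583943936/110735055] → run D
t=10: vr[A=2048/423 D=6566281216/1350967671 E=2607104/540171 F=583943936/110735055] → run E
t=11: vr[A=2048/423 D=6566281216/1350967671 E=3040256/540171 F=583943936/110735055] → run A
t=12: vr[A=1024/141 D=6566281216/1350967671 E=3040256/540171 F=583943936/110735055] → run D
t=13: vr[A=1024/141 D=7119416320/1350967671 E=3040256/540171 F=583943936/110735055] → run D
t=14: vr[A=1024/141 D=7672551424/1350967671 E=3040256/540171 F=583943936/110735055] → run F
t=15: vr[A=1024/141 D=7672551424/1350967671 E=3040256/540171 F=722227712/110735055] → run E
t=16: vr[A=1024/141 D=7672551424/1350967671 E=3473408/540171 F=722227712/110735055] → run D
t=17: vr[A=1024/141 D=8225686528/1350967671 E=3473408/540171 F=722227712/110735055] → run D
t=18: vr[A=1024/141 E=3473408/540171 F=722227712/110735055] → run E
t=19: vr[A=1024/141 F=722227712/110735055] → run F
t=20: vr[A=1024/141 F=860511488/110735055] → run A
t=21: vr[A=4096/423 F=860511488/110735055] → run F
t=22: vr[A=4096/423] → run A
t=23: vr[A=5120/423] → run A
t=24: vr[A=2048/141] → run A
t=25: vr[A=7168/423] → run A
t=26: (idle)
t=27: (idle)
t=28: (idle)
t=29: (idle)
t=30: (idle)
t=31: (idle)

context switches = 19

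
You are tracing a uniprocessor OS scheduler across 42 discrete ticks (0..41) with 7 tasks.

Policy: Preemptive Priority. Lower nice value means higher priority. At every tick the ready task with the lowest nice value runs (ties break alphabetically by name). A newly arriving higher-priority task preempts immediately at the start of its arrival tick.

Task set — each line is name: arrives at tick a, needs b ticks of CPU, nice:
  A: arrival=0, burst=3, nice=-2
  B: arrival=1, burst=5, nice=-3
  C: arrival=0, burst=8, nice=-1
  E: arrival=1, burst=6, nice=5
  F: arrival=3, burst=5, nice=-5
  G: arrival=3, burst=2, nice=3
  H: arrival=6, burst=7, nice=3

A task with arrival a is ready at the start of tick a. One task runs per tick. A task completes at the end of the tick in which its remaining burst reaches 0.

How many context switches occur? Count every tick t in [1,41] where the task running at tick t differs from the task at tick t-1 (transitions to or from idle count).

t=0: ready={A,C} → run A
t=1: ready={A,B,C,E} → run B
t=2: ready={A,B,C,E} → run B
t=3: ready={A,B,C,E,F,G} → run F
t=4: ready={A,B,C,E,F,G} → run F
t=5: ready={A,B,C,E,F,G} → run F
t=6: ready={A,B,C,E,F,G,H} → run F
t=7: ready={A,B,C,E,F,G,H} → run F
t=8: ready={A,B,C,E,G,H} → run B
t=9: ready={A,B,C,E,G,H} → run B
t=10: ready={A,B,C,E,G,H} → run B
t=11: ready={A,C,E,G,H} → run A
t=12: ready={A,C,E,G,H} → run A
t=13: ready={C,E,G,H} → run C
t=14: ready={C,E,G,H} → run C
t=15: ready={C,E,G,H} → run C
t=16: ready={C,E,G,H} → run C
t=17: ready={C,E,G,H} → run C
t=18: ready={C,E,G,H} → run C
t=19: ready={C,E,G,H} → run C
t=20: ready={C,E,G,H} → run C
t=21: ready={E,G,H} → run G
t=22: ready={E,G,H} → run G
t=23: ready={E,H} → run H
t=24: ready={E,H} → run H
t=25: ready={E,H} → run H
t=26: ready={E,H} → run H
t=27: ready={E,H} → run H
t=28: ready={E,H} → run H
t=29: ready={E,H} → run H
t=30: ready={E} → run E
t=31: ready={E} → run E
t=32: ready={E} → run E
t=33: ready={E} → run E
t=34: ready={E} → run E
t=35: ready={E} → run E
t=36: (idle)
t=37: (idle)
t=38: (idle)
t=39: (idle)
t=40: (idle)
t=41: (idle)

context switches = 9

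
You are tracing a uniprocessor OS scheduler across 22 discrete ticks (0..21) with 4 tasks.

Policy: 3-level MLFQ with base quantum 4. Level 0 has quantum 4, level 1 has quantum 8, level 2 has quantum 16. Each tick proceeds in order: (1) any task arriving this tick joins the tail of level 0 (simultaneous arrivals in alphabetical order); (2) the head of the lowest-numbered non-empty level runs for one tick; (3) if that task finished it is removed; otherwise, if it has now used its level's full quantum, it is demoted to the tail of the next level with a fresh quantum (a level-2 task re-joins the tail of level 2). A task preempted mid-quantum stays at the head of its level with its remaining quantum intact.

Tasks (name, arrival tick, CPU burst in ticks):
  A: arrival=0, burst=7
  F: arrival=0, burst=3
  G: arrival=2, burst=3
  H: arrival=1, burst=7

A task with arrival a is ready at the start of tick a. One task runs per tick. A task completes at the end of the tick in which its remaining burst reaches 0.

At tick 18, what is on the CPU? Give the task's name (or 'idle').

t=0: L0/L1/L2 = AF/-/- → run A
t=1: L0/L1/L2 = AFH/-/- → run A
t=2: L0/L1/L2 = AFHG/-/- → run A
t=3: L0/L1/L2 = AFHG/-/- → run A
t=4: L0/L1/L2 = FHG/A/- → run F
t=5: L0/L1/L2 = FHG/A/- → run F
t=6: L0/L1/L2 = FHG/A/- → run F
t=7: L0/L1/L2 = HG/A/- → run H
t=8: L0/L1/L2 = HG/A/- → run H
t=9: L0/L1/L2 = HG/A/- → run H
t=10: L0/L1/L2 = HG/A/- → run H
t=11: L0/L1/L2 = G/AH/- → run G
t=12: L0/L1/L2 = G/AH/- → run G
t=13: L0/L1/L2 = G/AH/- → run G
t=14: L0/L1/L2 = -/AH/- → run A
t=15: L0/L1/L2 = -/AH/- → run A
t=16: L0/L1/L2 = -/AH/- → run A
t=17: L0/L1/L2 = -/H/- → run H
t=18: L0/L1/L2 = -/H/- → run H
t=19: L0/L1/L2 = -/H/- → run H
t=20: (idle)
t=21: (idle)

running at tick 18 = H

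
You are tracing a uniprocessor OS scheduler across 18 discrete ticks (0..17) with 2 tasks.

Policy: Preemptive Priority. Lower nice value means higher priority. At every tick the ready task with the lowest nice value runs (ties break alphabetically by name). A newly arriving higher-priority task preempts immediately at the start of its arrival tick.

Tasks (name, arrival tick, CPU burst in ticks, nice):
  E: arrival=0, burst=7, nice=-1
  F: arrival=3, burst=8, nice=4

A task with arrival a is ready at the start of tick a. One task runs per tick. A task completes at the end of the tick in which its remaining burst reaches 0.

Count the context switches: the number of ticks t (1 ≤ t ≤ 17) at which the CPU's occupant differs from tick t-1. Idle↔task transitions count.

context switches = 2

t=0: ready={E} → run E
t=1: ready={E} → run E
t=2: ready={E} → run E
t=3: ready={E,F} → run E
t=4: ready={E,F} → run E
t=5: ready={E,F} → run E
t=6: ready={E,F} → run E
t=7: ready={F} → run F
t=8: ready={F} → run F
t=9: ready={F} → run F
t=10: ready={F} → run F
t=11: ready={F} → run F
t=12: ready={F} → run F
t=13: ready={F} → run F
t=14: ready={F} → run F
t=15: (idle)
t=16: (idle)
t=17: (idle)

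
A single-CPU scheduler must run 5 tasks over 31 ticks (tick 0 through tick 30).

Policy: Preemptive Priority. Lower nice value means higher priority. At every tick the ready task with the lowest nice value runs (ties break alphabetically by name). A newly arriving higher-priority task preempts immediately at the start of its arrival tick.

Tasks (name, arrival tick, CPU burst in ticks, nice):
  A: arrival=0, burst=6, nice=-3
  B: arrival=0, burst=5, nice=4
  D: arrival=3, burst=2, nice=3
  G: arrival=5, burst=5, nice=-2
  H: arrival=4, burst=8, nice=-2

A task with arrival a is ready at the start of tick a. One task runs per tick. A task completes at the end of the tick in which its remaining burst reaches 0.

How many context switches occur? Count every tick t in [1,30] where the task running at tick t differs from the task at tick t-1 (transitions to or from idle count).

t=0: ready={A,B} → run A
t=1: ready={A,B} → run A
t=2: ready={A,B} → run A
t=3: ready={A,B,D} → run A
t=4: ready={A,B,D,H} → run A
t=5: ready={A,B,D,G,H} → run A
t=6: ready={B,D,G,H} → run G
t=7: ready={B,D,G,H} → run G
t=8: ready={B,D,G,H} → run G
t=9: ready={B,D,G,H} → run G
t=10: ready={B,D,G,H} → run G
t=11: ready={B,D,H} → run H
t=12: ready={B,D,H} → run H
t=13: ready={B,D,H} → run H
t=14: ready={B,D,H} → run H
t=15: ready={B,D,H} → run H
t=16: ready={B,D,H} → run H
t=17: ready={B,D,H} → run H
t=18: ready={B,D,H} → run H
t=19: ready={B,D} → run D
t=20: ready={B,D} → run D
t=21: ready={B} → run B
t=22: ready={B} → run B
t=23: ready={B} → run B
t=24: ready={B} → run B
t=25: ready={B} → run B
t=26: (idle)
t=27: (idle)
t=28: (idle)
t=29: (idle)
t=30: (idle)

context switches = 5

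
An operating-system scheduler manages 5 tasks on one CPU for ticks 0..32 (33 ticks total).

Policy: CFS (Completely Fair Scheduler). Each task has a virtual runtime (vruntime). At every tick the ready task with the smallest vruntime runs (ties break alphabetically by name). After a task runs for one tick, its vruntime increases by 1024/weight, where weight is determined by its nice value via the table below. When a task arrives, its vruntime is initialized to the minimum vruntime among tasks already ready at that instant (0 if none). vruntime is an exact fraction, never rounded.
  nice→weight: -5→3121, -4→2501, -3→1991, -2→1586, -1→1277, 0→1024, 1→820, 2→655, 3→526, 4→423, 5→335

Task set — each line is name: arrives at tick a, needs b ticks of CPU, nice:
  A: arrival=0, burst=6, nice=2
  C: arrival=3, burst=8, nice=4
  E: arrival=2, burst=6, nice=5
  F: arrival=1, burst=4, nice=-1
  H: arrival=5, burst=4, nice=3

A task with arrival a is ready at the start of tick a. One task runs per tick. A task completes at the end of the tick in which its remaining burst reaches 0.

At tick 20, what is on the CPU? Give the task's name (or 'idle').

running at tick 20 = C

t=0: vr[A=0] → run A
t=1: vr[A=1024/655 F=1024/655] → run A
t=2: vr[A=2048/655 E=1024/655 F=1024/655] → run E
t=3: vr[A=2048/655 C=1024/655 E=202752/43885 F=1024/655] → run C
t=4: vr[A=2048/655 C=1103872/277065 E=202752/43885 F=1024/655] → run F
t=5: vr[A=2048/655 C=1103872/277065 E=202752/43885 F=1978368/836435 H=1978368/836435] → run F
t=6: vr[A=2048/655 C=1103872/277065 E=202752/43885 F=2649088/836435 H=1978368/836435] → run H
t=7: vr[A=2048/655 C=1103872/277065 E=202752/43885 F=2649088/836435 H=948565504/219982405] → run A
t=8: vr[A=3072/655 C=1103872/277065 E=202752/43885 F=2649088/836435 H=948565504/219982405] → run F
t=9: vr[A=3072/655 C=1103872/277065 E=202752/43885 F=3319808/836435 H=948565504/219982405] → run F
t=10: vr[A=3072/655 C=1103872/277065 E=202752/43885 H=948565504/219982405] → run C
t=11: vr[A=3072/655 C=1774592/277065 E=202752/43885 H=948565504/219982405] → run H
t=12: vr[A=3072/655 C=1774592/277065 E=202752/43885 H=1376820224/219982405] → run E
t=13: vr[A=3072/655 C=1774592/277065 E=336896/43885 H=1376820224/219982405] → run A
t=14: vr[A=4096/655 C=1774592/277065 E=336896/43885 H=1376820224/219982405] → run A
t=15: vr[A=1024/131 C=1774592/277065 E=336896/43885 H=1376820224/219982405] → run H
t=16: vr[A=1024/131 C=1774592/277065 E=336896/43885 H=1805074944/219982405] → run C
t=17: vr[A=1024/131 C=815104/92355 E=336896/43885 H=1805074944/219982405] → run E
t=18: vr[A=1024/131 C=815104/92355 E=94208/8777 H=1805074944/219982405] → run A
t=19: vr[C=815104/92355 E=94208/8777 H=1805074944/219982405] → run H
t=20: vr[C=815104/92355 E=94208/8777] → run C
t=21: vr[C=3116032/277065 E=94208/8777] → run E
t=22: vr[C=3116032/277065 E=605184/43885] → run C
t=23: vr[C=3786752/277065 E=605184/43885] → run C
t=24: vr[C=1485824/92355 E=605184/43885] → run E
t=25: vr[C=1485824/92355 E=739328/43885] → run C
t=26: vr[C=5128192/277065 E=739328/43885] → run E
t=27: vr[C=5128192/277065] → run C
t=28: (idle)
t=29: (idle)
t=30: (idle)
t=31: (idle)
t=32: (idle)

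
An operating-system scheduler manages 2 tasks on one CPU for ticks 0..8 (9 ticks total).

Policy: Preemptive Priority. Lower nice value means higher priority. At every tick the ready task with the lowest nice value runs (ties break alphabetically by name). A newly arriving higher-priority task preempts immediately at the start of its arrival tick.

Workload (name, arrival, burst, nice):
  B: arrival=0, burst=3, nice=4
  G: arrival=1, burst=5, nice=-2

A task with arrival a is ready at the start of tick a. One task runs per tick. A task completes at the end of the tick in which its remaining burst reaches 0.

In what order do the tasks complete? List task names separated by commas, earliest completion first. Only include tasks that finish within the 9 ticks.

completion order = G, B

t=0: ready={B} → run B
t=1: ready={B,G} → run G
t=2: ready={B,G} → run G
t=3: ready={B,G} → run G
t=4: ready={B,G} → run G
t=5: ready={B,G} → run G
t=6: ready={B} → run B
t=7: ready={B} → run B
t=8: (idle)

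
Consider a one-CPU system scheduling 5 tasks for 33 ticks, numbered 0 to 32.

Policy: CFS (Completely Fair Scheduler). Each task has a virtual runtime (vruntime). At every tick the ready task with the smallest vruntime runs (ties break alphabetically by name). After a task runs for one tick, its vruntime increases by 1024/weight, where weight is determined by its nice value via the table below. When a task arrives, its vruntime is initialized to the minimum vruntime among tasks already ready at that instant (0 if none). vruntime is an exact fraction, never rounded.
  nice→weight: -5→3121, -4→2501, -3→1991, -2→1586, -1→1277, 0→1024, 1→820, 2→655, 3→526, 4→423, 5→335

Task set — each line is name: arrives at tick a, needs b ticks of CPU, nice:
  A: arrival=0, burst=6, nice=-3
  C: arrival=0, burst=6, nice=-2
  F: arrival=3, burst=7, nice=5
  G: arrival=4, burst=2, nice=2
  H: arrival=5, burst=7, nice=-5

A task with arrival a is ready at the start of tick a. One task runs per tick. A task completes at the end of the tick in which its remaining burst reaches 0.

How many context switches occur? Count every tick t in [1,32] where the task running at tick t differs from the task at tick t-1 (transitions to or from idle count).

t=0: vr[A=0 C=0] → run A
t=1: vr[A=1024/1991 C=0] → run C
t=2: vr[A=1024/1991 C=512/793] → run A
t=3: vr[A=2048/1991 C=512/793 F=512/793] → run C
t=4: vr[A=2048/1991 C=1024/793 F=512/793 G=512/793] → run F
t=5: vr[A=2048/1991 C=1024/793 F=983552/265655 G=512/793 H=512/793] → run G
t=6: vr[A=2048/1991 C=1024/793 F=983552/265655 G=1147392/519415 H=512/793] → run H
t=7: vr[A=2048/1991 C=1024/793 F=983552/265655 G=1147392/519415 H=2409984/2474953] → run H
t=8: vr[A=2048/1991 C=1024/793 F=983552/265655 G=1147392/519415 H=3222016/2474953] → run A
t=9: vr[A=3072/1991 C=1024/793 F=983552/265655 G=1147392/519415 H=3222016/2474953] → run C
t=10: vr[A=3072/1991 C=1536/793 F=983552/265655 G=1147392/519415 H=3222016/2474953] → run H
t=11: vr[A=3072/1991 C=1536/793 F=983552/265655 G=1147392/519415 H=4034048/2474953] → run A
t=12: vr[A=4096/1991 C=1536/793 F=983552/265655 G=1147392/519415 H=4034048/2474953] → run H
t=13: vr[A=4096/1991 C=1536/793 F=983552/265655 G=1147392/519415 H=4846080/2474953] → run C
t=14: vr[A=4096/1991 C=2048/793 F=983552/265655 G=1147392/519415 H=4846080/2474953] → run H
t=15: vr[A=4096/1991 C=2048/793 F=983552/265655 G=1147392/519415 H=5658112/2474953] → run A
t=16: vr[A=5120/1991 C=2048/793 F=983552/265655 G=1147392/519415 H=5658112/2474953] → run G
t=17: vr[A=5120/1991 C=2048/793 F=983552/265655 H=5658112/2474953] → run H
t=18: vr[A=5120/1991 C=2048/793 F=983552/265655 H=6470144/2474953] → run A
t=19: vr[C=2048/793 F=983552/265655 H=6470144/2474953] → run C
t=20: vr[C=2560/793 F=983552/265655 H=6470144/2474953] → run H
t=21: vr[C=2560/793 F=983552/265655] → run C
t=22: vr[F=983552/265655] → run F
t=23: vr[F=1795584/265655] → run F
t=24: vr[F=2607616/265655] → run F
t=25: vr[F=3419648/265655] → run F
t=26: vr[F=846336/53131] → run F
t=27: vr[F=5043712/265655] → run F
t=28: (idle)
t=29: (idle)
t=30: (idle)
t=31: (idle)
t=32: (idle)

context switches = 22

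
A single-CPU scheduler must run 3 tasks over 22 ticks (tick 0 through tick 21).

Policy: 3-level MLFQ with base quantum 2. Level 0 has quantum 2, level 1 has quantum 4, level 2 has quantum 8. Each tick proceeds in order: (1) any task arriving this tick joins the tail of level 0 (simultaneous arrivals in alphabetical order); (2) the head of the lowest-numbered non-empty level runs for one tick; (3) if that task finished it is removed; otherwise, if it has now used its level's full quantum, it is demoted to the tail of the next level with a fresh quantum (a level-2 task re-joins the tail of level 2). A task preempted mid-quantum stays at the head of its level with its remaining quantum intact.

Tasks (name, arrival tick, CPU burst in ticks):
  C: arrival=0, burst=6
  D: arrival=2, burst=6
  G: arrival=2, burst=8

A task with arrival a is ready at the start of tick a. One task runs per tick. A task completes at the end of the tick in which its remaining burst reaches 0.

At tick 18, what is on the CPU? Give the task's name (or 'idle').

running at tick 18 = G

t=0: L0/L1/L2 = C/-/- → run C
t=1: L0/L1/L2 = C/-/- → run C
t=2: L0/L1/L2 = DG/C/- → run D
t=3: L0/L1/L2 = DG/C/- → run D
t=4: L0/L1/L2 = G/CD/- → run G
t=5: L0/L1/L2 = G/CD/- → run G
t=6: L0/L1/L2 = -/CDG/- → run C
t=7: L0/L1/L2 = -/CDG/- → run C
t=8: L0/L1/L2 = -/CDG/- → run C
t=9: L0/L1/L2 = -/CDG/- → run C
t=10: L0/L1/L2 = -/DG/- → run D
t=11: L0/L1/L2 = -/DG/- → run D
t=12: L0/L1/L2 = -/DG/- → run D
t=13: L0/L1/L2 = -/DG/- → run D
t=14: L0/L1/L2 = -/G/- → run G
t=15: L0/L1/L2 = -/G/- → run G
t=16: L0/L1/L2 = -/G/- → run G
t=17: L0/L1/L2 = -/G/- → run G
t=18: L0/L1/L2 = -/-/G → run G
t=19: L0/L1/L2 = -/-/G → run G
t=20: (idle)
t=21: (idle)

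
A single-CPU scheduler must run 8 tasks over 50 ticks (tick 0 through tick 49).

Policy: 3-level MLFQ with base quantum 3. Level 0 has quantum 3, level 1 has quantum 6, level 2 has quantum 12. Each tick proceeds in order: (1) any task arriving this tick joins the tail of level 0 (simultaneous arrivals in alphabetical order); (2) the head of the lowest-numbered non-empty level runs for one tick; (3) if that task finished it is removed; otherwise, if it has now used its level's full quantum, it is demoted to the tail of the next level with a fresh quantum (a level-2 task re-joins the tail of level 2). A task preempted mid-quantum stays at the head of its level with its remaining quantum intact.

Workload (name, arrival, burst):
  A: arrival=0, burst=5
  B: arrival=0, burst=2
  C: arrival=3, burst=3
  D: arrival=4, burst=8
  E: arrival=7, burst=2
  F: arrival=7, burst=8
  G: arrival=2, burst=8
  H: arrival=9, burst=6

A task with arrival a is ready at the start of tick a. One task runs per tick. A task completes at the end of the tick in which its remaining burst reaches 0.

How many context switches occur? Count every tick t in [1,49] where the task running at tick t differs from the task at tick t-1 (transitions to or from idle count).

t=0: L0/L1/L2 = AB/-/- → run A
t=1: L0/L1/L2 = AB/-/- → run A
t=2: L0/L1/L2 = ABG/-/- → run A
t=3: L0/L1/L2 = BGC/A/- → run B
t=4: L0/L1/L2 = BGCD/A/- → run B
t=5: L0/L1/L2 = GCD/A/- → run G
t=6: L0/L1/L2 = GCD/A/- → run G
t=7: L0/L1/L2 = GCDEF/A/- → run G
t=8: L0/L1/L2 = CDEF/AG/- → run C
t=9: L0/L1/L2 = CDEFH/AG/- → run C
t=10: L0/L1/L2 = CDEFH/AG/- → run C
t=11: L0/L1/L2 = DEFH/AG/- → run D
t=12: L0/L1/L2 = DEFH/AG/- → run D
t=13: L0/L1/L2 = DEFH/AG/- → run D
t=14: L0/L1/L2 = EFH/AGD/- → run E
t=15: L0/L1/L2 = EFH/AGD/- → run E
t=16: L0/L1/L2 = FH/AGD/- → run F
t=17: L0/L1/L2 = FH/AGD/- → run F
t=18: L0/L1/L2 = FH/AGD/- → run F
t=19: L0/L1/L2 = H/AGDF/- → run H
t=20: L0/L1/L2 = H/AGDF/- → run H
t=21: L0/L1/L2 = H/AGDF/- → run H
t=22: L0/L1/L2 = -/AGDFH/- → run A
t=23: L0/L1/L2 = -/AGDFH/- → run A
t=24: L0/L1/L2 = -/GDFH/- → run G
t=25: L0/L1/L2 = -/GDFH/- → run G
t=26: L0/L1/L2 = -/GDFH/- → run G
t=27: L0/L1/L2 = -/GDFH/- → run G
t=28: L0/L1/L2 = -/GDFH/- → run G
t=29: L0/L1/L2 = -/DFH/- → run D
t=30: L0/L1/L2 = -/DFH/- → run D
t=31: L0/L1/L2 = -/DFH/- → run D
t=32: L0/L1/L2 = -/DFH/- → run D
t=33: L0/L1/L2 = -/DFH/- → run D
t=34: L0/L1/L2 = -/FH/- → run F
t=35: L0/L1/L2 = -/FH/- → run F
t=36: L0/L1/L2 = -/FH/- → run F
t=37: L0/L1/L2 = -/FH/- → run F
t=38: L0/L1/L2 = -/FH/- → run F
t=39: L0/L1/L2 = -/H/- → run H
t=40: L0/L1/L2 = -/H/- → run H
t=41: L0/L1/L2 = -/H/- → run H
t=42: (idle)
t=43: (idle)
t=44: (idle)
t=45: (idle)
t=46: (idle)
t=47: (idle)
t=48: (idle)
t=49: (idle)

context switches = 13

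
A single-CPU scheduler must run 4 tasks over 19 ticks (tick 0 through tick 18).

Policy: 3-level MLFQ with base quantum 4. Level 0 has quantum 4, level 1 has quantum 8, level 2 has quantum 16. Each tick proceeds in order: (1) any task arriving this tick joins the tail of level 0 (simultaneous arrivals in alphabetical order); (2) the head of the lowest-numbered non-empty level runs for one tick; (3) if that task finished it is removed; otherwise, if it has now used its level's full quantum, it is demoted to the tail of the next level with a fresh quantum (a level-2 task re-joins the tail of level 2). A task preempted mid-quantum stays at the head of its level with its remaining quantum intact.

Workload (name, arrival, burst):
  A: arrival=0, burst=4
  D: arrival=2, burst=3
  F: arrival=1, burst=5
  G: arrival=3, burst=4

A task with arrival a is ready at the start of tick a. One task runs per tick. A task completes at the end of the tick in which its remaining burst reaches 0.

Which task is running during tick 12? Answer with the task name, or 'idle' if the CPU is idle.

t=0: L0/L1/L2 = A/-/- → run A
t=1: L0/L1/L2 = AF/-/- → run A
t=2: L0/L1/L2 = AFD/-/- → run A
t=3: L0/L1/L2 = AFDG/-/- → run A
t=4: L0/L1/L2 = FDG/-/- → run F
t=5: L0/L1/L2 = FDG/-/- → run F
t=6: L0/L1/L2 = FDG/-/- → run F
t=7: L0/L1/L2 = FDG/-/- → run F
t=8: L0/L1/L2 = DG/F/- → run D
t=9: L0/L1/L2 = DG/F/- → run D
t=10: L0/L1/L2 = DG/F/- → run D
t=11: L0/L1/L2 = G/F/- → run G
t=12: L0/L1/L2 = G/F/- → run G
t=13: L0/L1/L2 = G/F/- → run G
t=14: L0/L1/L2 = G/F/- → run G
t=15: L0/L1/L2 = -/F/- → run F
t=16: (idle)
t=17: (idle)
t=18: (idle)

running at tick 12 = G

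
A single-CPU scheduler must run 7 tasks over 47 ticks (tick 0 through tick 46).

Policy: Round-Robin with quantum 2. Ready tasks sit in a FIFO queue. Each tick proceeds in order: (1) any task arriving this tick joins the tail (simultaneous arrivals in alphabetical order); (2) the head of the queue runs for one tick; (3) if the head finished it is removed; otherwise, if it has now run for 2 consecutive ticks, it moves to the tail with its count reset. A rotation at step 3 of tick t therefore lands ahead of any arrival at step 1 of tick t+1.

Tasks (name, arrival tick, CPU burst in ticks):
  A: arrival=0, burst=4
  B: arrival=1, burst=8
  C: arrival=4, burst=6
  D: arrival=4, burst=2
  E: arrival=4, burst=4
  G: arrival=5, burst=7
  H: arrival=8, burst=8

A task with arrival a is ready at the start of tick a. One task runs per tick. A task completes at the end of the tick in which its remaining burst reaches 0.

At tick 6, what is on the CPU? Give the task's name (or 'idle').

t=0: queue=[A] q_used=0 → run A
t=1: queue=[A,B] q_used=1 → run A
t=2: queue=[B,A] q_used=0 → run B
t=3: queue=[B,A] q_used=1 → run B
t=4: queue=[A,B,C,D,E] q_used=0 → run A
t=5: queue=[A,B,C,D,E,G] q_used=1 → run A
t=6: queue=[B,C,D,E,G] q_used=0 → run B
t=7: queue=[B,C,D,E,G] q_used=1 → run B
t=8: queue=[C,D,E,G,B,H] q_used=0 → run C
t=9: queue=[C,D,E,G,B,H] q_used=1 → run C
t=10: queue=[D,E,G,B,H,C] q_used=0 → run D
t=11: queue=[D,E,G,B,H,C] q_used=1 → run D
t=12: queue=[E,G,B,H,C] q_used=0 → run E
t=13: queue=[E,G,B,H,C] q_used=1 → run E
t=14: queue=[G,B,H,C,E] q_used=0 → run G
t=15: queue=[G,B,H,C,E] q_used=1 → run G
t=16: queue=[B,H,C,E,G] q_used=0 → run B
t=17: queue=[B,H,C,E,G] q_used=1 → run B
t=18: queue=[H,C,E,G,B] q_used=0 → run H
t=19: queue=[H,C,E,G,B] q_used=1 → run H
t=20: queue=[C,E,G,B,H] q_used=0 → run C
t=21: queue=[C,E,G,B,H] q_used=1 → run C
t=22: queue=[E,G,B,H,C] q_used=0 → run E
t=23: queue=[E,G,B,H,C] q_used=1 → run E
t=24: queue=[G,B,H,C] q_used=0 → run G
t=25: queue=[G,B,H,C] q_used=1 → run G
t=26: queue=[B,H,C,G] q_used=0 → run B
t=27: queue=[B,H,C,G] q_used=1 → run B
t=28: queue=[H,C,G] q_used=0 → run H
t=29: queue=[H,C,G] q_used=1 → run H
t=30: queue=[C,G,H] q_used=0 → run C
t=31: queue=[C,G,H] q_used=1 → run C
t=32: queue=[G,H] q_used=0 → run G
t=33: queue=[G,H] q_used=1 → run G
t=34: queue=[H,G] q_used=0 → run H
t=35: queue=[H,G] q_used=1 → run H
t=36: queue=[G,H] q_used=0 → run G
t=37: queue=[H] q_used=0 → run H
t=38: queue=[H] q_used=1 → run H
t=39: (idle)
t=40: (idle)
t=41: (idle)
t=42: (idle)
t=43: (idle)
t=44: (idle)
t=45: (idle)
t=46: (idle)

running at tick 6 = B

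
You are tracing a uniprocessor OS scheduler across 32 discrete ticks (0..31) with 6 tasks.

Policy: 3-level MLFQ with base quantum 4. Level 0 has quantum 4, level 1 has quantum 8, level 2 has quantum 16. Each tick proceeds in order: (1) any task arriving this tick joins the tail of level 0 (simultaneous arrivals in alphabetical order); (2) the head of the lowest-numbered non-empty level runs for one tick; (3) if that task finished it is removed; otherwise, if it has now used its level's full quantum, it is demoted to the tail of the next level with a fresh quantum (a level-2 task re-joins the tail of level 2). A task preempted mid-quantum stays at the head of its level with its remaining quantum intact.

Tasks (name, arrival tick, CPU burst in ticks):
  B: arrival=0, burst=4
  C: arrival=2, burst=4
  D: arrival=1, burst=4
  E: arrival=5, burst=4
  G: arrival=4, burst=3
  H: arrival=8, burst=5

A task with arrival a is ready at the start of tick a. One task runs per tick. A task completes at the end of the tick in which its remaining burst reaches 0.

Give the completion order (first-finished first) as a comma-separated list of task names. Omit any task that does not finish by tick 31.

completion order = B, D, C, G, E, H

t=0: L0/L1/L2 = B/-/- → run B
t=1: L0/L1/L2 = BD/-/- → run B
t=2: L0/L1/L2 = BDC/-/- → run B
t=3: L0/L1/L2 = BDC/-/- → run B
t=4: L0/L1/L2 = DCG/-/- → run D
t=5: L0/L1/L2 = DCGE/-/- → run D
t=6: L0/L1/L2 = DCGE/-/- → run D
t=7: L0/L1/L2 = DCGE/-/- → run D
t=8: L0/L1/L2 = CGEH/-/- → run C
t=9: L0/L1/L2 = CGEH/-/- → run C
t=10: L0/L1/L2 = CGEH/-/- → run C
t=11: L0/L1/L2 = CGEH/-/- → run C
t=12: L0/L1/L2 = GEH/-/- → run G
t=13: L0/L1/L2 = GEH/-/- → run G
t=14: L0/L1/L2 = GEH/-/- → run G
t=15: L0/L1/L2 = EH/-/- → run E
t=16: L0/L1/L2 = EH/-/- → run E
t=17: L0/L1/L2 = EH/-/- → run E
t=18: L0/L1/L2 = EH/-/- → run E
t=19: L0/L1/L2 = H/-/- → run H
t=20: L0/L1/L2 = H/-/- → run H
t=21: L0/L1/L2 = H/-/- → run H
t=22: L0/L1/L2 = H/-/- → run H
t=23: L0/L1/L2 = -/H/- → run H
t=24: (idle)
t=25: (idle)
t=26: (idle)
t=27: (idle)
t=28: (idle)
t=29: (idle)
t=30: (idle)
t=31: (idle)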